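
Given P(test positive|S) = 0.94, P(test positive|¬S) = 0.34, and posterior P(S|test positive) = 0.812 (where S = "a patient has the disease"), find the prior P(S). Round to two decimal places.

P(S) = 0.61

Bayes' rule in odds form gives O(S|E) = O(S)·[P(E|S)/P(E|¬S)], hence O(S) = O(S|E)/LR.
Posterior odds = 0.812/(1−0.812) = 4.3191. LR = 0.94/0.34 = 2.7647.
Prior odds = 4.3191/2.7647 = 1.5622, so P(S) = 1.5622/(1+1.5622) ≈ 0.61.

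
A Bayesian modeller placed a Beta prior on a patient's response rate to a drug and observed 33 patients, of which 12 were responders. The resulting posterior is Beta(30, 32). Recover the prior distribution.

Beta is conjugate to the binomial likelihood: posterior = Beta(α+s, β+f).
Subtract the data counts: 30−12=18, 32−21=11.

Beta(18, 11)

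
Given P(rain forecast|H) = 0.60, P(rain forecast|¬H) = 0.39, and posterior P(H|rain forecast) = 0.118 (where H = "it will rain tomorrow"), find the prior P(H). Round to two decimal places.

In odds form, posterior odds = prior odds × likelihood ratio, so prior odds = posterior odds ÷ LR.
Posterior odds = 0.118/(1−0.118) = 0.1338. LR = 0.60/0.39 = 1.5385.
Prior odds = 0.1338/1.5385 = 0.0870, so P(H) = 0.0870/(1+0.0870) ≈ 0.08.

P(H) = 0.08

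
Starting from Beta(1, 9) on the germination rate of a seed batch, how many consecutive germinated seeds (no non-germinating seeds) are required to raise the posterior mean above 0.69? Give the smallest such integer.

After k germinated seeds and 0 non-germinating seeds the posterior is Beta(1+k, 9), with mean (1+k)/(1+9+k).
Set (1+k)/(10+k) > 0.69 and solve: k > (0.69·10 − 1)/(1 − 0.69) = 19.032.
The smallest integer exceeding 19.032 is 20, and checking k=20: (21)/(30) = 0.7000 > 0.69.

k = 20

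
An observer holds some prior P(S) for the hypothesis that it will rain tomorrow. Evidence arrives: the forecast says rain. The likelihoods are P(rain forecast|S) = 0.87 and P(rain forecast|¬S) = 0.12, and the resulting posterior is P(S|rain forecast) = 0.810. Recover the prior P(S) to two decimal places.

P(S) = 0.37

In odds form, posterior odds = prior odds × likelihood ratio, so prior odds = posterior odds ÷ LR.
Posterior odds = 0.810/(1−0.810) = 4.2632. LR = 0.87/0.12 = 7.2500.
Prior odds = 4.2632/7.2500 = 0.5880, so P(S) = 0.5880/(1+0.5880) ≈ 0.37.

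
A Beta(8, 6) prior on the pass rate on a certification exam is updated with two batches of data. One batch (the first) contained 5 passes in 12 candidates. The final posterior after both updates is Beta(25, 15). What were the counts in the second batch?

12 passes and 2 failures

Sequential conjugate updates are equivalent to a single update on the pooled data, so total successes = posterior α − prior α and total failures = posterior β − prior β.
Total across both batches: 25−8=17 passes, 15−6=9 failures.
Subtract the first batch: 17−5=12 passes and 9−7=2 failures.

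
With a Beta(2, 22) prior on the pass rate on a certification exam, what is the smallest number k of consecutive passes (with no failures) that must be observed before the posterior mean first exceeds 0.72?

k = 55

After k passes and 0 failures the posterior is Beta(2+k, 22), with mean (2+k)/(2+22+k).
Set (2+k)/(24+k) > 0.72 and solve: k > (0.72·24 − 2)/(1 − 0.72) = 54.571.
The smallest integer exceeding 54.571 is 55, and checking k=55: (57)/(79) = 0.7215 > 0.72.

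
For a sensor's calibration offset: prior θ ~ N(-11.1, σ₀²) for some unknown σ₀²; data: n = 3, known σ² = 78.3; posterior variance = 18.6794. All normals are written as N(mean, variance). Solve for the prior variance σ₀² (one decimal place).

σ₀² = 65.7

Posterior precision equals prior precision plus data precision: 1/σ_n² = 1/σ₀² + n/σ².
So 1/σ₀² = 1/18.6794 − 3/78.3 = 0.053535 − 0.038314 = 0.015221.
Hence σ₀² = 1/0.015221 ≈ 65.7.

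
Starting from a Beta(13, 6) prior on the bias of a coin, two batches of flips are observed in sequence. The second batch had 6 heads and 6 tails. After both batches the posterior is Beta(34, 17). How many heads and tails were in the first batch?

15 heads and 5 tails

Sequential conjugate updates are equivalent to a single update on the pooled data, so total successes = posterior α − prior α and total failures = posterior β − prior β.
Total across both batches: 34−13=21 heads, 17−6=11 tails.
Subtract the second batch: 21−6=15 heads and 11−6=5 tails.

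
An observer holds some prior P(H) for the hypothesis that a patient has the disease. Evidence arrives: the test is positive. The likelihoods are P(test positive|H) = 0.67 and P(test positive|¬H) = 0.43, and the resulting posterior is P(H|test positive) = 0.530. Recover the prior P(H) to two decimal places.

P(H) = 0.42

In odds form, posterior odds = prior odds × likelihood ratio, so prior odds = posterior odds ÷ LR.
Posterior odds = 0.530/(1−0.530) = 1.1277. LR = 0.67/0.43 = 1.5581.
Prior odds = 1.1277/1.5581 = 0.7238, so P(H) = 0.7238/(1+0.7238) ≈ 0.42.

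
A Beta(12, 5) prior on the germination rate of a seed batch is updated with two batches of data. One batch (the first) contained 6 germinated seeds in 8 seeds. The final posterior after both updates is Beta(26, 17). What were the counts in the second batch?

Sequential conjugate updates are equivalent to a single update on the pooled data, so total successes = posterior α − prior α and total failures = posterior β − prior β.
Total across both batches: 26−12=14 germinated seeds, 17−5=12 non-germinating seeds.
Subtract the first batch: 14−6=8 germinated seeds and 12−2=10 non-germinating seeds.

8 germinated seeds and 10 non-germinating seeds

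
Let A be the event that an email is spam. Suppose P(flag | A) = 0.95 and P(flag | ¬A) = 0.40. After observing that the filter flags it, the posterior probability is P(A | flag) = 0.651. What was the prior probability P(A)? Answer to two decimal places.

P(A) = 0.44

Bayes' rule in odds form gives O(A|E) = O(A)·[P(E|A)/P(E|¬A)], hence O(A) = O(A|E)/LR.
Posterior odds = 0.651/(1−0.651) = 1.8653. LR = 0.95/0.40 = 2.3750.
Prior odds = 1.8653/2.3750 = 0.7854, so P(A) = 0.7854/(1+0.7854) ≈ 0.44.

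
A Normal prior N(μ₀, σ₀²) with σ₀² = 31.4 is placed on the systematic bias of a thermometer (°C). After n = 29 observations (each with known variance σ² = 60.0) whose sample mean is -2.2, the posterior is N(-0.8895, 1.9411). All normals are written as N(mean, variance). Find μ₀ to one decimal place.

μ₀ = 19.0

With known observation variance, the Normal–Normal posterior has precision τ_n = τ₀ + n/σ² and mean μ_n = (τ₀μ₀ + (n/σ²)x̄)/τ_n.
Here τ₀ = 1/31.4 = 0.031847 and τ_data = 29/60.0 = 0.483333, so τ_n = 0.515180.
Rearranging for μ₀: μ₀ = (μ_n·τ_n − τ_data·x̄)/τ₀ = (-0.8895·0.515180 − 0.483333·-2.2) / 0.031847 = 0.605080/0.031847 ≈ 19.0.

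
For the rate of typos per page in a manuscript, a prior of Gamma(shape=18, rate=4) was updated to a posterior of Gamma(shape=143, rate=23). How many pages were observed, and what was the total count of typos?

A Gamma(α, β) prior (rate parametrization) on a Poisson rate with n observations summing to S gives posterior Gamma(α+S, β+n).
Matching: Σxᵢ = 143 − 18 = 125 and n = 23 − 4 = 19.

n = 19 pages with total 125 typos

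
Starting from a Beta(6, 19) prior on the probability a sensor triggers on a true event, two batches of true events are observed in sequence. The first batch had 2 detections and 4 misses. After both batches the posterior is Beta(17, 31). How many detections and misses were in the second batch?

Sequential conjugate updates are equivalent to a single update on the pooled data, so total successes = posterior α − prior α and total failures = posterior β − prior β.
Total across both batches: 17−6=11 detections, 31−19=12 misses.
Subtract the first batch: 11−2=9 detections and 12−4=8 misses.

9 detections and 8 misses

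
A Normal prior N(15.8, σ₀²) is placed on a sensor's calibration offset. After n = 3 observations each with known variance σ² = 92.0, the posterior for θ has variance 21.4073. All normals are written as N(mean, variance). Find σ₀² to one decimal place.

σ₀² = 70.9

For the Normal–Normal model with known σ², precisions add: τ_n = τ₀ + n/σ².
So 1/σ₀² = 1/21.4073 − 3/92.0 = 0.046713 − 0.032609 = 0.014104.
Hence σ₀² = 1/0.014104 ≈ 70.9.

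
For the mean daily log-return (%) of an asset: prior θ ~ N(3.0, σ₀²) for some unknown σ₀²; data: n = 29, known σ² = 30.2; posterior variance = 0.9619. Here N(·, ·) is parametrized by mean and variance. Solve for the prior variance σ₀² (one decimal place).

σ₀² = 12.6

Posterior precision equals prior precision plus data precision: 1/σ_n² = 1/σ₀² + n/σ².
So 1/σ₀² = 1/0.9619 − 29/30.2 = 1.039609 − 0.960265 = 0.079344.
Hence σ₀² = 1/0.079344 ≈ 12.6.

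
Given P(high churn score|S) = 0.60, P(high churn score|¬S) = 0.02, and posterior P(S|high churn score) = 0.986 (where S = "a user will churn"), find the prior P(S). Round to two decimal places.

P(S) = 0.70

Bayes' rule in odds form gives O(S|E) = O(S)·[P(E|S)/P(E|¬S)], hence O(S) = O(S|E)/LR.
Posterior odds = 0.986/(1−0.986) = 70.4286. LR = 0.60/0.02 = 30.0000.
Prior odds = 70.4286/30.0000 = 2.3476, so P(S) = 2.3476/(1+2.3476) ≈ 0.70.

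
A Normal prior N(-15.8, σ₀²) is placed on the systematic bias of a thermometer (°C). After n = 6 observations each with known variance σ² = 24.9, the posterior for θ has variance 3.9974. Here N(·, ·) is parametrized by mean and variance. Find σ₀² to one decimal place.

Posterior precision equals prior precision plus data precision: 1/σ_n² = 1/σ₀² + n/σ².
So 1/σ₀² = 1/3.9974 − 6/24.9 = 0.250163 − 0.240964 = 0.009199.
Hence σ₀² = 1/0.009199 ≈ 108.7.

σ₀² = 108.7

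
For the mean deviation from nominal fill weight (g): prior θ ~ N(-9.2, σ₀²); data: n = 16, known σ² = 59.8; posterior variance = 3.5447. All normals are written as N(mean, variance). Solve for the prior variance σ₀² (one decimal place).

Posterior precision equals prior precision plus data precision: 1/σ_n² = 1/σ₀² + n/σ².
So 1/σ₀² = 1/3.5447 − 16/59.8 = 0.282111 − 0.267559 = 0.014552.
Hence σ₀² = 1/0.014552 ≈ 68.7.

σ₀² = 68.7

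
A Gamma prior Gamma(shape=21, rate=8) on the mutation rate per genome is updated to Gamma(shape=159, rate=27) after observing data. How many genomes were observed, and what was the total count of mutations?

Gamma–Poisson conjugacy: posterior shape = α + Σxᵢ, posterior rate = β + n.
Matching: Σxᵢ = 159 − 21 = 138 and n = 27 − 8 = 19.

n = 19 genomes with total 138 mutations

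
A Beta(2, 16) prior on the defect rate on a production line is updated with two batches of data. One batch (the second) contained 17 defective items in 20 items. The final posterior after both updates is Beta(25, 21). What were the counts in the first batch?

6 defective items and 2 good items

Because Beta–binomial updating is additive in the counts, the combined data contributed (α_post−α_prior, β_post−β_prior) successes and failures.
Total across both batches: 25−2=23 defective items, 21−16=5 good items.
Subtract the second batch: 23−17=6 defective items and 5−3=2 good items.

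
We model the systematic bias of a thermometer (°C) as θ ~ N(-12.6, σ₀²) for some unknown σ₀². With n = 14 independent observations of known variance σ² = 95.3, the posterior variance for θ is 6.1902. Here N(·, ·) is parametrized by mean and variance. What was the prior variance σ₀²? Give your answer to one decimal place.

Posterior precision equals prior precision plus data precision: 1/σ_n² = 1/σ₀² + n/σ².
So 1/σ₀² = 1/6.1902 − 14/95.3 = 0.161546 − 0.146905 = 0.014641.
Hence σ₀² = 1/0.014641 ≈ 68.3.

σ₀² = 68.3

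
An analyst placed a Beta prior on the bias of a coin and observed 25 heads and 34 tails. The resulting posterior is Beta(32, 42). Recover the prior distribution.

Under Beta–binomial conjugacy the posterior parameters are (α+s, β+f).
So α = 32 − 25 = 7 and β = 42 − 34 = 8.

Beta(7, 8)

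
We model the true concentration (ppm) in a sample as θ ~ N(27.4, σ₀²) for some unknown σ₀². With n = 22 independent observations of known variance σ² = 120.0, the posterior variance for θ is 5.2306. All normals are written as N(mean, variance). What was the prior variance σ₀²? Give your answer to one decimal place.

Posterior precision equals prior precision plus data precision: 1/σ_n² = 1/σ₀² + n/σ².
So 1/σ₀² = 1/5.2306 − 22/120.0 = 0.191183 − 0.183333 = 0.007850.
Hence σ₀² = 1/0.007850 ≈ 127.4.

σ₀² = 127.4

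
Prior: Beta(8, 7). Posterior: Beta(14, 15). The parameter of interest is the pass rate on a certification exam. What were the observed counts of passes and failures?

Under Beta–binomial conjugacy the posterior parameters are (a+s, b+f).
So s = 14 − 8 = 6 and f = 15 − 7 = 8.

6 passes and 8 failures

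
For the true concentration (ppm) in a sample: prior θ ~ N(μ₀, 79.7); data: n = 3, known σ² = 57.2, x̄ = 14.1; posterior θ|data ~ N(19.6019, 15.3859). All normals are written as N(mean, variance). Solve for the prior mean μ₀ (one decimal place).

With known observation variance, the Normal–Normal posterior has precision τ_n = τ₀ + n/σ² and mean μ_n = (τ₀μ₀ + (n/σ²)x̄)/τ_n.
Here τ₀ = 1/79.7 = 0.012547 and τ_data = 3/57.2 = 0.052448, so τ_n = 0.064995.
Rearranging for μ₀: μ₀ = (μ_n·τ_n − τ_data·x̄)/τ₀ = (19.6019·0.064995 − 0.052448·14.1) / 0.012547 = 0.534509/0.012547 ≈ 42.6.

μ₀ = 42.6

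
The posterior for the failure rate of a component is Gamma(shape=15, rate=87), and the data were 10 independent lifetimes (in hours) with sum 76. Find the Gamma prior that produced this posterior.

Gamma–exponential conjugacy: posterior shape = α + n, posterior rate = β + Σtᵢ.
So α = 15 − 10 = 5 and β = 87 − 76 = 11.

Gamma(shape=5, rate=11)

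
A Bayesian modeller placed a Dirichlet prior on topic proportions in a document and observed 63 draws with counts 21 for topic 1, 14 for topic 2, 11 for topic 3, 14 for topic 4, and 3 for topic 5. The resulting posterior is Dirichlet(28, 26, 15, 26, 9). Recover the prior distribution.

Dirichlet(7, 12, 4, 12, 6)

For a Dirichlet(α) prior with multinomial counts c, the posterior is Dirichlet(α + c) componentwise.
Subtract each count from the matching posterior parameter: 28−21=7, 26−14=12, 15−11=4, 26−14=12, 9−3=6.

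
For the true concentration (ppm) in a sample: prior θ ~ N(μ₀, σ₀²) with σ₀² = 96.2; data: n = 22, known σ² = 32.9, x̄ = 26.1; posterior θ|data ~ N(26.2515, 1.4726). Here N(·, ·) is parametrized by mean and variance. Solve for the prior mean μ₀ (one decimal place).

With known observation variance, the Normal–Normal posterior has precision τ_n = τ₀ + n/σ² and mean μ_n = (τ₀μ₀ + (n/σ²)x̄)/τ_n.
Here τ₀ = 1/96.2 = 0.010395 and τ_data = 22/32.9 = 0.668693, so τ_n = 0.679088.
Rearranging for μ₀: μ₀ = (μ_n·τ_n − τ_data·x̄)/τ₀ = (26.2515·0.679088 − 0.668693·26.1) / 0.010395 = 0.374191/0.010395 ≈ 36.0.

μ₀ = 36.0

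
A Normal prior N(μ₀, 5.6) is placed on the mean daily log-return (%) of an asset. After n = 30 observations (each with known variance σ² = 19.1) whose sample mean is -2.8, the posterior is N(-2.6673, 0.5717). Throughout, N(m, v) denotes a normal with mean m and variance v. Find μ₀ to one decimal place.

μ₀ = -1.5

The posterior mean is a precision-weighted average: μ_n = (τ₀μ₀ + τ_data·x̄)/(τ₀+τ_data), with τ₀=1/σ₀² and τ_data=n/σ².
Here τ₀ = 1/5.6 = 0.178571 and τ_data = 30/19.1 = 1.570681, so τ_n = 1.749252.
Rearranging for μ₀: μ₀ = (μ_n·τ_n − τ_data·x̄)/τ₀ = (-2.6673·1.749252 − 1.570681·-2.8) / 0.178571 = -0.267873/0.178571 ≈ -1.5.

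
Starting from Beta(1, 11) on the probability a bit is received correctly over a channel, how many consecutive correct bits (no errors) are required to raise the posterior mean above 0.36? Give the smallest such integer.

k = 6

After k correct bits and 0 errors the posterior is Beta(1+k, 11), with mean (1+k)/(1+11+k).
Set (1+k)/(12+k) > 0.36 and solve: k > (0.36·12 − 1)/(1 − 0.36) = 5.188.
The smallest integer exceeding 5.188 is 6.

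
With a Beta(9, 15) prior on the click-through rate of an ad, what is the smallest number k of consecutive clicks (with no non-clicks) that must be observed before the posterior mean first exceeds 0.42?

After k clicks and 0 non-clicks the posterior is Beta(9+k, 15), with mean (9+k)/(9+15+k).
Set (9+k)/(24+k) > 0.42 and solve: k > (0.42·24 − 9)/(1 − 0.42) = 1.862.
The smallest integer exceeding 1.862 is 2, and checking k=2: (11)/(26) = 0.4231 > 0.42.

k = 2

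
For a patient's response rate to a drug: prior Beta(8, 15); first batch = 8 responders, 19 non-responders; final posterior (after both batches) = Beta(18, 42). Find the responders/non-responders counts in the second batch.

Sequential conjugate updates are equivalent to a single update on the pooled data, so total successes = posterior α − prior α and total failures = posterior β − prior β.
Total across both batches: 18−8=10 responders, 42−15=27 non-responders.
Subtract the first batch: 10−8=2 responders and 27−19=8 non-responders.

2 responders and 8 non-responders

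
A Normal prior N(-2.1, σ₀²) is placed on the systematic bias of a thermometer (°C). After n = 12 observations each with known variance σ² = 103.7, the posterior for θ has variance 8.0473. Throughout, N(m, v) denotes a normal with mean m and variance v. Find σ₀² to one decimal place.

σ₀² = 117.0

Posterior precision equals prior precision plus data precision: 1/σ_n² = 1/σ₀² + n/σ².
So 1/σ₀² = 1/8.0473 − 12/103.7 = 0.124265 − 0.115718 = 0.008547.
Hence σ₀² = 1/0.008547 ≈ 117.0.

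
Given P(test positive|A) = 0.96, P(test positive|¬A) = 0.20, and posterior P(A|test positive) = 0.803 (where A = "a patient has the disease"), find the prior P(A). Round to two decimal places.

P(A) = 0.46

In odds form, posterior odds = prior odds × likelihood ratio, so prior odds = posterior odds ÷ LR.
Posterior odds = 0.803/(1−0.803) = 4.0761. LR = 0.96/0.20 = 4.8000.
Prior odds = 4.0761/4.8000 = 0.8492, so P(A) = 0.8492/(1+0.8492) ≈ 0.46.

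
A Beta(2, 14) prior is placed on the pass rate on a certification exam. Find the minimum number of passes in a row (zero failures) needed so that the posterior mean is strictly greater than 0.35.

After k passes and 0 failures the posterior is Beta(2+k, 14), with mean (2+k)/(2+14+k).
Set (2+k)/(16+k) > 0.35 and solve: k > (0.35·16 − 2)/(1 − 0.35) = 5.538.
The smallest integer exceeding 5.538 is 6, and checking k=6: (8)/(22) = 0.3636 > 0.35.

k = 6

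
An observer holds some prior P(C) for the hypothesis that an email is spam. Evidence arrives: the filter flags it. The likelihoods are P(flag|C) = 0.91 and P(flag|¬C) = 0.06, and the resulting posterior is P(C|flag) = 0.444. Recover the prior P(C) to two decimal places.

P(C) = 0.05

Bayes' rule in odds form gives O(C|E) = O(C)·[P(E|C)/P(E|¬C)], hence O(C) = O(C|E)/LR.
Posterior odds = 0.444/(1−0.444) = 0.7986. LR = 0.91/0.06 = 15.1667.
Prior odds = 0.7986/15.1667 = 0.0527, so P(C) = 0.0527/(1+0.0527) ≈ 0.05.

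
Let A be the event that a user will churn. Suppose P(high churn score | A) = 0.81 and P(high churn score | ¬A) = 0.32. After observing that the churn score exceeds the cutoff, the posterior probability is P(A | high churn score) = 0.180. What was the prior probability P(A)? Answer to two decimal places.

P(A) = 0.08

Bayes' rule in odds form gives O(A|E) = O(A)·[P(E|A)/P(E|¬A)], hence O(A) = O(A|E)/LR.
Posterior odds = 0.180/(1−0.180) = 0.2195. LR = 0.81/0.32 = 2.5312.
Prior odds = 0.2195/2.5312 = 0.0867, so P(A) = 0.0867/(1+0.0867) ≈ 0.08.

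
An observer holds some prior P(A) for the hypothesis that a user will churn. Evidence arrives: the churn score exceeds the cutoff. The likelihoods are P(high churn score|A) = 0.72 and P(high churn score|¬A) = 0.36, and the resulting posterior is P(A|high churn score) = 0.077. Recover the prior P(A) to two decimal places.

In odds form, posterior odds = prior odds × likelihood ratio, so prior odds = posterior odds ÷ LR.
Posterior odds = 0.077/(1−0.077) = 0.0834. LR = 0.72/0.36 = 2.0000.
Prior odds = 0.0834/2.0000 = 0.0417, so P(A) = 0.0417/(1+0.0417) ≈ 0.04.

P(A) = 0.04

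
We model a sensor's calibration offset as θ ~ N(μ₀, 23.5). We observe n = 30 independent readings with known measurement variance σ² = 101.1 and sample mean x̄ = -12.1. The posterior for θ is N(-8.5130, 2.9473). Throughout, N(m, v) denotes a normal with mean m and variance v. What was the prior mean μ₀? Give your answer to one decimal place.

With known observation variance, the Normal–Normal posterior has precision τ_n = τ₀ + n/σ² and mean μ_n = (τ₀μ₀ + (n/σ²)x̄)/τ_n.
Here τ₀ = 1/23.5 = 0.042553 and τ_data = 30/101.1 = 0.296736, so τ_n = 0.339289.
Rearranging for μ₀: μ₀ = (μ_n·τ_n − τ_data·x̄)/τ₀ = (-8.5130·0.339289 − 0.296736·-12.1) / 0.042553 = 0.702138/0.042553 ≈ 16.5.

μ₀ = 16.5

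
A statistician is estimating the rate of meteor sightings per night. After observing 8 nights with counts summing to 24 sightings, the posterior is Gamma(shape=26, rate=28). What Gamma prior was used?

A Gamma(α, β) prior (rate parametrization) on a Poisson rate with n observations summing to S gives posterior Gamma(α+S, β+n).
So α = 26 − 24 = 2 and β = 28 − 8 = 20.

Gamma(shape=2, rate=20)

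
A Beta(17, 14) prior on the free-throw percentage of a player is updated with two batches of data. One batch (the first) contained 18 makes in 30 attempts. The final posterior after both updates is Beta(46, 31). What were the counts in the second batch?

Because Beta–binomial updating is additive in the counts, the combined data contributed (α_post−α_prior, β_post−β_prior) successes and failures.
Total across both batches: 46−17=29 makes, 31−14=17 misses.
Subtract the first batch: 29−18=11 makes and 17−12=5 misses.

11 makes and 5 misses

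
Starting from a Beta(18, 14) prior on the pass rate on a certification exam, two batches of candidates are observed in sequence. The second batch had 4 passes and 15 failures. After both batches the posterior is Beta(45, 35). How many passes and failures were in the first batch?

23 passes and 6 failures

Sequential conjugate updates are equivalent to a single update on the pooled data, so total successes = posterior α − prior α and total failures = posterior β − prior β.
Total across both batches: 45−18=27 passes, 35−14=21 failures.
Subtract the second batch: 27−4=23 passes and 21−15=6 failures.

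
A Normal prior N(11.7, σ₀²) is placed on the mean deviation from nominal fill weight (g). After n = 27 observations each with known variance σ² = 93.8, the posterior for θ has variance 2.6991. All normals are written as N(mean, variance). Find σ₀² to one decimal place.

Posterior precision equals prior precision plus data precision: 1/σ_n² = 1/σ₀² + n/σ².
So 1/σ₀² = 1/2.6991 − 27/93.8 = 0.370494 − 0.287846 = 0.082648.
Hence σ₀² = 1/0.082648 ≈ 12.1.

σ₀² = 12.1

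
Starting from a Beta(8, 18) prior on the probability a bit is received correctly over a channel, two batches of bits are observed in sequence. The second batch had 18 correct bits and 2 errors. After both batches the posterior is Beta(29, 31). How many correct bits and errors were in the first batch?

Because Beta–binomial updating is additive in the counts, the combined data contributed (α_post−α_prior, β_post−β_prior) successes and failures.
Total across both batches: 29−8=21 correct bits, 31−18=13 errors.
Subtract the second batch: 21−18=3 correct bits and 13−2=11 errors.

3 correct bits and 11 errors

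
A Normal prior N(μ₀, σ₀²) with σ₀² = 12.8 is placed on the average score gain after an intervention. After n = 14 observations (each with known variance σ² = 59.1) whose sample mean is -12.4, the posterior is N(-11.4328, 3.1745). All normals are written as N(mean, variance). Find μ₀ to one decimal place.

μ₀ = -8.5

The posterior mean is a precision-weighted average: μ_n = (τ₀μ₀ + τ_data·x̄)/(τ₀+τ_data), with τ₀=1/σ₀² and τ_data=n/σ².
Here τ₀ = 1/12.8 = 0.078125 and τ_data = 14/59.1 = 0.236887, so τ_n = 0.315012.
Rearranging for μ₀: μ₀ = (μ_n·τ_n − τ_data·x̄)/τ₀ = (-11.4328·0.315012 − 0.236887·-12.4) / 0.078125 = -0.664070/0.078125 ≈ -8.5.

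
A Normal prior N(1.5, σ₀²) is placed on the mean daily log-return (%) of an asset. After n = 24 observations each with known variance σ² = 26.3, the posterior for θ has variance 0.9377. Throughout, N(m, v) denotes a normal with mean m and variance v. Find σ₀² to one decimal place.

Posterior precision equals prior precision plus data precision: 1/σ_n² = 1/σ₀² + n/σ².
So 1/σ₀² = 1/0.9377 − 24/26.3 = 1.066439 − 0.912548 = 0.153891.
Hence σ₀² = 1/0.153891 ≈ 6.5.

σ₀² = 6.5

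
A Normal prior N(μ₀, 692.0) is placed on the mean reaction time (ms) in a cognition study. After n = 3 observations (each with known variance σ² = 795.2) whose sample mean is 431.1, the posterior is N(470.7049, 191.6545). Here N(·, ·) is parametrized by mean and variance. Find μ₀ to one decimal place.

With known observation variance, the Normal–Normal posterior has precision τ_n = τ₀ + n/σ² and mean μ_n = (τ₀μ₀ + (n/σ²)x̄)/τ_n.
Here τ₀ = 1/692.0 = 0.001445 and τ_data = 3/795.2 = 0.003773, so τ_n = 0.005218.
Rearranging for μ₀: μ₀ = (μ_n·τ_n − τ_data·x̄)/τ₀ = (470.7049·0.005218 − 0.003773·431.1) / 0.001445 = 0.829598/0.001445 ≈ 574.1.

μ₀ = 574.1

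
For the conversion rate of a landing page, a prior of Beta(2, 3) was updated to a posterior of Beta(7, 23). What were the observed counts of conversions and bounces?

Under Beta–binomial conjugacy the posterior parameters are (α+s, β+f).
So s = 7 − 2 = 5 and f = 23 − 3 = 20.

5 conversions and 20 bounces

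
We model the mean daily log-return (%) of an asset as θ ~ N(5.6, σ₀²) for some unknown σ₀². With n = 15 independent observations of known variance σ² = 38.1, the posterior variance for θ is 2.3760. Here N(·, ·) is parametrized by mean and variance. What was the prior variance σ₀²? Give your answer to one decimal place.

For the Normal–Normal model with known σ², precisions add: τ_n = τ₀ + n/σ².
So 1/σ₀² = 1/2.3760 − 15/38.1 = 0.420875 − 0.393701 = 0.027174.
Hence σ₀² = 1/0.027174 ≈ 36.8.

σ₀² = 36.8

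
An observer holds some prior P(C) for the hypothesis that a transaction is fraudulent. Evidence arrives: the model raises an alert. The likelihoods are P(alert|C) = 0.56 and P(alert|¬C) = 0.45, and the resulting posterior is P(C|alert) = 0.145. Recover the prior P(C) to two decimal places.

P(C) = 0.12

Bayes' rule in odds form gives O(C|E) = O(C)·[P(E|C)/P(E|¬C)], hence O(C) = O(C|E)/LR.
Posterior odds = 0.145/(1−0.145) = 0.1696. LR = 0.56/0.45 = 1.2444.
Prior odds = 0.1696/1.2444 = 0.1363, so P(C) = 0.1363/(1+0.1363) ≈ 0.12.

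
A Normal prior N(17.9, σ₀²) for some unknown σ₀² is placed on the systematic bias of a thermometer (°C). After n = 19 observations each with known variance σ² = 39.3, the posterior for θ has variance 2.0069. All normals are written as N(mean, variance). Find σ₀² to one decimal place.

Posterior precision equals prior precision plus data precision: 1/σ_n² = 1/σ₀² + n/σ².
So 1/σ₀² = 1/2.0069 − 19/39.3 = 0.498281 − 0.483461 = 0.014820.
Hence σ₀² = 1/0.014820 ≈ 67.5.

σ₀² = 67.5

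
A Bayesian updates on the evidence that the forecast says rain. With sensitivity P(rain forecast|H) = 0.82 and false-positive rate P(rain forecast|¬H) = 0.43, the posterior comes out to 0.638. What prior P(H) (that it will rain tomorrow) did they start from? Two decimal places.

In odds form, posterior odds = prior odds × likelihood ratio, so prior odds = posterior odds ÷ LR.
Posterior odds = 0.638/(1−0.638) = 1.7624. LR = 0.82/0.43 = 1.9070.
Prior odds = 1.7624/1.9070 = 0.9242, so P(H) = 0.9242/(1+0.9242) ≈ 0.48.

P(H) = 0.48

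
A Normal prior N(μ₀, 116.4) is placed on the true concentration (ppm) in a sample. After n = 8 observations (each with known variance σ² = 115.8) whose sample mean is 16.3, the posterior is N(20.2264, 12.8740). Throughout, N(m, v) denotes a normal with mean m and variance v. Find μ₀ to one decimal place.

μ₀ = 51.8

With known observation variance, the Normal–Normal posterior has precision τ_n = τ₀ + n/σ² and mean μ_n = (τ₀μ₀ + (n/σ²)x̄)/τ_n.
Here τ₀ = 1/116.4 = 0.008591 and τ_data = 8/115.8 = 0.069085, so τ_n = 0.077676.
Rearranging for μ₀: μ₀ = (μ_n·τ_n − τ_data·x̄)/τ₀ = (20.2264·0.077676 − 0.069085·16.3) / 0.008591 = 0.445020/0.008591 ≈ 51.8.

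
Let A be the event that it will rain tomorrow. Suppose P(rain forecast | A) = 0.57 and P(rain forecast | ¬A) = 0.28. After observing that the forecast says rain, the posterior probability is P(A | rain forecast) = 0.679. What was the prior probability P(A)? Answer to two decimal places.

In odds form, posterior odds = prior odds × likelihood ratio, so prior odds = posterior odds ÷ LR.
Posterior odds = 0.679/(1−0.679) = 2.1153. LR = 0.57/0.28 = 2.0357.
Prior odds = 2.1153/2.0357 = 1.0391, so P(A) = 1.0391/(1+1.0391) ≈ 0.51.

P(A) = 0.51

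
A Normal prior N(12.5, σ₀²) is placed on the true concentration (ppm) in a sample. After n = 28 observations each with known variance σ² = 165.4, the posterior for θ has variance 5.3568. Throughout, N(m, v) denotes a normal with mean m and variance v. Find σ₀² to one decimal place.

For the Normal–Normal model with known σ², precisions add: τ_n = τ₀ + n/σ².
So 1/σ₀² = 1/5.3568 − 28/165.4 = 0.186679 − 0.169287 = 0.017392.
Hence σ₀² = 1/0.017392 ≈ 57.5.

σ₀² = 57.5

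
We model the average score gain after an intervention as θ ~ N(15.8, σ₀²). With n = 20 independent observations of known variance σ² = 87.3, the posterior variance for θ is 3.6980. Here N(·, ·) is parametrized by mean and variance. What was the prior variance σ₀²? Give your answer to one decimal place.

σ₀² = 24.2

Posterior precision equals prior precision plus data precision: 1/σ_n² = 1/σ₀² + n/σ².
So 1/σ₀² = 1/3.6980 − 20/87.3 = 0.270416 − 0.229095 = 0.041321.
Hence σ₀² = 1/0.041321 ≈ 24.2.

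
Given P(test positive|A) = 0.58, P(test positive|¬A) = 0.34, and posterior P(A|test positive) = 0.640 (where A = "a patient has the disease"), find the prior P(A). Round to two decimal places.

In odds form, posterior odds = prior odds × likelihood ratio, so prior odds = posterior odds ÷ LR.
Posterior odds = 0.640/(1−0.640) = 1.7778. LR = 0.58/0.34 = 1.7059.
Prior odds = 1.7778/1.7059 = 1.0421, so P(A) = 1.0421/(1+1.0421) ≈ 0.51.

P(A) = 0.51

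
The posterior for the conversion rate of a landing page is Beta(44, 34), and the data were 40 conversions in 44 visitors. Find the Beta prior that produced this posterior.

Beta is conjugate to the binomial likelihood: posterior = Beta(α+s, β+f).
Subtract the data counts: 44−40=4, 34−4=30.

Beta(4, 30)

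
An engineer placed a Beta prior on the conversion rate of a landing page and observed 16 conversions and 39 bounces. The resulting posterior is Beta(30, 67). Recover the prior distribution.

Beta is conjugate to the binomial likelihood: posterior = Beta(α+s, β+f).
Subtract the data counts: 30−16=14, 67−39=28.

Beta(14, 28)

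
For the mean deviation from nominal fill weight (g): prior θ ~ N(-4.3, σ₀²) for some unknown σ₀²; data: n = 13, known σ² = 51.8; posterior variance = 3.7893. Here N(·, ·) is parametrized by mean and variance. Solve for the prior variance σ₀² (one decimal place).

σ₀² = 77.3

Posterior precision equals prior precision plus data precision: 1/σ_n² = 1/σ₀² + n/σ².
So 1/σ₀² = 1/3.7893 − 13/51.8 = 0.263901 − 0.250965 = 0.012936.
Hence σ₀² = 1/0.012936 ≈ 77.3.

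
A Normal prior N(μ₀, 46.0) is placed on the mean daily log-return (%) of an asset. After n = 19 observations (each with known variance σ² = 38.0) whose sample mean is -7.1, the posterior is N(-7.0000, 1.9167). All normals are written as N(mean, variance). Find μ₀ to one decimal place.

μ₀ = -4.7

With known observation variance, the Normal–Normal posterior has precision τ_n = τ₀ + n/σ² and mean μ_n = (τ₀μ₀ + (n/σ²)x̄)/τ_n.
Here τ₀ = 1/46.0 = 0.021739 and τ_data = 19/38.0 = 0.500000, so τ_n = 0.521739.
Rearranging for μ₀: μ₀ = (μ_n·τ_n − τ_data·x̄)/τ₀ = (-7.0000·0.521739 − 0.500000·-7.1) / 0.021739 = -0.102173/0.021739 ≈ -4.7.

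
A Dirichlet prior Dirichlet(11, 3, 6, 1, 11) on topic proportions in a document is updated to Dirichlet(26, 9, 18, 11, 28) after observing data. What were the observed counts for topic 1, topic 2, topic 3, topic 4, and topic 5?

For a Dirichlet(α) prior with multinomial counts c, the posterior is Dirichlet(α + c) componentwise.
Counts are posterior − prior componentwise: 26−11=15, 9−3=6, 18−6=12, 11−1=10, 28−11=17.

counts (15, 6, 12, 10, 17)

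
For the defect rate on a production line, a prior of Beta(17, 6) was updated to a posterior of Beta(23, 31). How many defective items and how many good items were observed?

Beta is conjugate to the binomial likelihood: posterior = Beta(α+s, β+f).
Match parameters: s=23−17=6, f=31−6=25.

6 defective items and 25 good items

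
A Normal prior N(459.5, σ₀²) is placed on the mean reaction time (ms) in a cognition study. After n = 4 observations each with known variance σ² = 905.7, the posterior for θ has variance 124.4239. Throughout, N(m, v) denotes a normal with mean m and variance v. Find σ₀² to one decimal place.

σ₀² = 276.2

For the Normal–Normal model with known σ², precisions add: τ_n = τ₀ + n/σ².
So 1/σ₀² = 1/124.4239 − 4/905.7 = 0.008037 − 0.004416 = 0.003621.
Hence σ₀² = 1/0.003621 ≈ 276.2.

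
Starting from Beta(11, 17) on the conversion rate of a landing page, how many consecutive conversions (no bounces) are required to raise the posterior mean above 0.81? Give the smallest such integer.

After k conversions and 0 bounces the posterior is Beta(11+k, 17), with mean (11+k)/(11+17+k).
Set (11+k)/(28+k) > 0.81 and solve: k > (0.81·28 − 11)/(1 − 0.81) = 61.474.
The smallest integer exceeding 61.474 is 62.

k = 62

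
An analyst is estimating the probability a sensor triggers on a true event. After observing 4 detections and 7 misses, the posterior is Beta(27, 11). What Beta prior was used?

Under Beta–binomial conjugacy the posterior parameters are (α+s, β+f).
So α = 27 − 4 = 23 and β = 11 − 7 = 4.

Beta(23, 4)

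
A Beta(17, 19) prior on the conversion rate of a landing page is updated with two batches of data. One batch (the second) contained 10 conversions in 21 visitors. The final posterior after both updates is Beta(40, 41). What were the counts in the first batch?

Because Beta–binomial updating is additive in the counts, the combined data contributed (α_post−α_prior, β_post−β_prior) successes and failures.
Total across both batches: 40−17=23 conversions, 41−19=22 bounces.
Subtract the second batch: 23−10=13 conversions and 22−11=11 bounces.

13 conversions and 11 bounces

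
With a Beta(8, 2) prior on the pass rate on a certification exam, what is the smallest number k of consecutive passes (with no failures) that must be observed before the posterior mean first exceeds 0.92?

k = 16

After k passes and 0 failures the posterior is Beta(8+k, 2), with mean (8+k)/(8+2+k).
Set (8+k)/(10+k) > 0.92 and solve: k > (0.92·10 − 8)/(1 − 0.92) = 15.000.
The smallest integer exceeding 15.000 is 16.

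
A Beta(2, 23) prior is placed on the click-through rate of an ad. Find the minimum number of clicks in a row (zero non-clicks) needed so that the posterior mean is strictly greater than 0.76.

k = 71

After k clicks and 0 non-clicks the posterior is Beta(2+k, 23), with mean (2+k)/(2+23+k).
Set (2+k)/(25+k) > 0.76 and solve: k > (0.76·25 − 2)/(1 − 0.76) = 70.833.
The smallest integer exceeding 70.833 is 71.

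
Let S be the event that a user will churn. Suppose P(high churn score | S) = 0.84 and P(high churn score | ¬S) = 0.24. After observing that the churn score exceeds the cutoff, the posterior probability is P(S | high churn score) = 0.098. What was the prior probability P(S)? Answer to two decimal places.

P(S) = 0.03

In odds form, posterior odds = prior odds × likelihood ratio, so prior odds = posterior odds ÷ LR.
Posterior odds = 0.098/(1−0.098) = 0.1086. LR = 0.84/0.24 = 3.5000.
Prior odds = 0.1086/3.5000 = 0.0310, so P(S) = 0.0310/(1+0.0310) ≈ 0.03.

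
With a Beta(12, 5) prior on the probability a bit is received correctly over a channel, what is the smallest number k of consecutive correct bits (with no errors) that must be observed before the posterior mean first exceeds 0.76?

k = 4

After k correct bits and 0 errors the posterior is Beta(12+k, 5), with mean (12+k)/(12+5+k).
Set (12+k)/(17+k) > 0.76 and solve: k > (0.76·17 − 12)/(1 − 0.76) = 3.833.
The smallest integer exceeding 3.833 is 4.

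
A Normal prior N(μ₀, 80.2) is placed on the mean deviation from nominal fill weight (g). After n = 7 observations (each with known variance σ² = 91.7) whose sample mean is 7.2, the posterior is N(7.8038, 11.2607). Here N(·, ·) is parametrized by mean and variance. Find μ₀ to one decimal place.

μ₀ = 11.5

With known observation variance, the Normal–Normal posterior has precision τ_n = τ₀ + n/σ² and mean μ_n = (τ₀μ₀ + (n/σ²)x̄)/τ_n.
Here τ₀ = 1/80.2 = 0.012469 and τ_data = 7/91.7 = 0.076336, so τ_n = 0.088805.
Rearranging for μ₀: μ₀ = (μ_n·τ_n − τ_data·x̄)/τ₀ = (7.8038·0.088805 − 0.076336·7.2) / 0.012469 = 0.143397/0.012469 ≈ 11.5.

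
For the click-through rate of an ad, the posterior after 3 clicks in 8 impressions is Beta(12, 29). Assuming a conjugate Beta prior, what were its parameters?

Beta(9, 24)

Beta is conjugate to the binomial likelihood: posterior = Beta(a+s, b+f).
Subtract the data counts: 12−3=9, 29−5=24.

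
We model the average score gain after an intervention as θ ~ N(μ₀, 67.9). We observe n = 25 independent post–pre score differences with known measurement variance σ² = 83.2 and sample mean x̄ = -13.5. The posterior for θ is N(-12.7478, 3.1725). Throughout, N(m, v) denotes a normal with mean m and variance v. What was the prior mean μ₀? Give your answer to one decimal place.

The posterior mean is a precision-weighted average: μ_n = (τ₀μ₀ + τ_data·x̄)/(τ₀+τ_data), with τ₀=1/σ₀² and τ_data=n/σ².
Here τ₀ = 1/67.9 = 0.014728 and τ_data = 25/83.2 = 0.300481, so τ_n = 0.315209.
Rearranging for μ₀: μ₀ = (μ_n·τ_n − τ_data·x̄)/τ₀ = (-12.7478·0.315209 − 0.300481·-13.5) / 0.014728 = 0.038272/0.014728 ≈ 2.6.

μ₀ = 2.6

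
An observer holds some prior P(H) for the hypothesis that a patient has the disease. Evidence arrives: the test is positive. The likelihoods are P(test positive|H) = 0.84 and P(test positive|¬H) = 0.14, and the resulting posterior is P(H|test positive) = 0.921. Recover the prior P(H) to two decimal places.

P(H) = 0.66

In odds form, posterior odds = prior odds × likelihood ratio, so prior odds = posterior odds ÷ LR.
Posterior odds = 0.921/(1−0.921) = 11.6582. LR = 0.84/0.14 = 6.0000.
Prior odds = 11.6582/6.0000 = 1.9430, so P(H) = 1.9430/(1+1.9430) ≈ 0.66.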